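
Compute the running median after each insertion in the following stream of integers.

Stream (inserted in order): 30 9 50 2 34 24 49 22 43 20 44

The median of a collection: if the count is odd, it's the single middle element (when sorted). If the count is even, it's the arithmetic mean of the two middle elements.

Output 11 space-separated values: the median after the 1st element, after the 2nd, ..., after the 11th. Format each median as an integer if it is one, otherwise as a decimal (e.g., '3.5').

Answer: 30 19.5 30 19.5 30 27 30 27 30 27 30

Derivation:
Step 1: insert 30 -> lo=[30] (size 1, max 30) hi=[] (size 0) -> median=30
Step 2: insert 9 -> lo=[9] (size 1, max 9) hi=[30] (size 1, min 30) -> median=19.5
Step 3: insert 50 -> lo=[9, 30] (size 2, max 30) hi=[50] (size 1, min 50) -> median=30
Step 4: insert 2 -> lo=[2, 9] (size 2, max 9) hi=[30, 50] (size 2, min 30) -> median=19.5
Step 5: insert 34 -> lo=[2, 9, 30] (size 3, max 30) hi=[34, 50] (size 2, min 34) -> median=30
Step 6: insert 24 -> lo=[2, 9, 24] (size 3, max 24) hi=[30, 34, 50] (size 3, min 30) -> median=27
Step 7: insert 49 -> lo=[2, 9, 24, 30] (size 4, max 30) hi=[34, 49, 50] (size 3, min 34) -> median=30
Step 8: insert 22 -> lo=[2, 9, 22, 24] (size 4, max 24) hi=[30, 34, 49, 50] (size 4, min 30) -> median=27
Step 9: insert 43 -> lo=[2, 9, 22, 24, 30] (size 5, max 30) hi=[34, 43, 49, 50] (size 4, min 34) -> median=30
Step 10: insert 20 -> lo=[2, 9, 20, 22, 24] (size 5, max 24) hi=[30, 34, 43, 49, 50] (size 5, min 30) -> median=27
Step 11: insert 44 -> lo=[2, 9, 20, 22, 24, 30] (size 6, max 30) hi=[34, 43, 44, 49, 50] (size 5, min 34) -> median=30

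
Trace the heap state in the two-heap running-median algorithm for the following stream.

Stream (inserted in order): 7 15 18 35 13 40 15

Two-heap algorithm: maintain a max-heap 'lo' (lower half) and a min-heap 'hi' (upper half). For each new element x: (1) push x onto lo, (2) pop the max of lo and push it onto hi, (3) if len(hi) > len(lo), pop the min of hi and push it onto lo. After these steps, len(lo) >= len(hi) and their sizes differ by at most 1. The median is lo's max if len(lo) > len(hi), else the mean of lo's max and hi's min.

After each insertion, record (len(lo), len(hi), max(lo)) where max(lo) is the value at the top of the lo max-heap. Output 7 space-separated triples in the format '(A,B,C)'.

Step 1: insert 7 -> lo=[7] hi=[] -> (len(lo)=1, len(hi)=0, max(lo)=7)
Step 2: insert 15 -> lo=[7] hi=[15] -> (len(lo)=1, len(hi)=1, max(lo)=7)
Step 3: insert 18 -> lo=[7, 15] hi=[18] -> (len(lo)=2, len(hi)=1, max(lo)=15)
Step 4: insert 35 -> lo=[7, 15] hi=[18, 35] -> (len(lo)=2, len(hi)=2, max(lo)=15)
Step 5: insert 13 -> lo=[7, 13, 15] hi=[18, 35] -> (len(lo)=3, len(hi)=2, max(lo)=15)
Step 6: insert 40 -> lo=[7, 13, 15] hi=[18, 35, 40] -> (len(lo)=3, len(hi)=3, max(lo)=15)
Step 7: insert 15 -> lo=[7, 13, 15, 15] hi=[18, 35, 40] -> (len(lo)=4, len(hi)=3, max(lo)=15)

Answer: (1,0,7) (1,1,7) (2,1,15) (2,2,15) (3,2,15) (3,3,15) (4,3,15)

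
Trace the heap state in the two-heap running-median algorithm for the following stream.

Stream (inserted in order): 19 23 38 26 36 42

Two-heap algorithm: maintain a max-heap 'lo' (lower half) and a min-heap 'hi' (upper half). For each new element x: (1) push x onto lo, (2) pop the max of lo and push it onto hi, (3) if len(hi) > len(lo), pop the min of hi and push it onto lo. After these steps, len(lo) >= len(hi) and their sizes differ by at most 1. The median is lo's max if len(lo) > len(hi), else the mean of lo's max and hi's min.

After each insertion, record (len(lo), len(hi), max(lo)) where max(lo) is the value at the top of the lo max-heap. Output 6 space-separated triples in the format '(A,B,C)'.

Step 1: insert 19 -> lo=[19] hi=[] -> (len(lo)=1, len(hi)=0, max(lo)=19)
Step 2: insert 23 -> lo=[19] hi=[23] -> (len(lo)=1, len(hi)=1, max(lo)=19)
Step 3: insert 38 -> lo=[19, 23] hi=[38] -> (len(lo)=2, len(hi)=1, max(lo)=23)
Step 4: insert 26 -> lo=[19, 23] hi=[26, 38] -> (len(lo)=2, len(hi)=2, max(lo)=23)
Step 5: insert 36 -> lo=[19, 23, 26] hi=[36, 38] -> (len(lo)=3, len(hi)=2, max(lo)=26)
Step 6: insert 42 -> lo=[19, 23, 26] hi=[36, 38, 42] -> (len(lo)=3, len(hi)=3, max(lo)=26)

Answer: (1,0,19) (1,1,19) (2,1,23) (2,2,23) (3,2,26) (3,3,26)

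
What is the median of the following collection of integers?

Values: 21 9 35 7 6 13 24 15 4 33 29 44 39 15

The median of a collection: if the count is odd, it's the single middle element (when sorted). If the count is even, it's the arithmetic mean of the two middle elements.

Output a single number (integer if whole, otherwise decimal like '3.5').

Step 1: insert 21 -> lo=[21] (size 1, max 21) hi=[] (size 0) -> median=21
Step 2: insert 9 -> lo=[9] (size 1, max 9) hi=[21] (size 1, min 21) -> median=15
Step 3: insert 35 -> lo=[9, 21] (size 2, max 21) hi=[35] (size 1, min 35) -> median=21
Step 4: insert 7 -> lo=[7, 9] (size 2, max 9) hi=[21, 35] (size 2, min 21) -> median=15
Step 5: insert 6 -> lo=[6, 7, 9] (size 3, max 9) hi=[21, 35] (size 2, min 21) -> median=9
Step 6: insert 13 -> lo=[6, 7, 9] (size 3, max 9) hi=[13, 21, 35] (size 3, min 13) -> median=11
Step 7: insert 24 -> lo=[6, 7, 9, 13] (size 4, max 13) hi=[21, 24, 35] (size 3, min 21) -> median=13
Step 8: insert 15 -> lo=[6, 7, 9, 13] (size 4, max 13) hi=[15, 21, 24, 35] (size 4, min 15) -> median=14
Step 9: insert 4 -> lo=[4, 6, 7, 9, 13] (size 5, max 13) hi=[15, 21, 24, 35] (size 4, min 15) -> median=13
Step 10: insert 33 -> lo=[4, 6, 7, 9, 13] (size 5, max 13) hi=[15, 21, 24, 33, 35] (size 5, min 15) -> median=14
Step 11: insert 29 -> lo=[4, 6, 7, 9, 13, 15] (size 6, max 15) hi=[21, 24, 29, 33, 35] (size 5, min 21) -> median=15
Step 12: insert 44 -> lo=[4, 6, 7, 9, 13, 15] (size 6, max 15) hi=[21, 24, 29, 33, 35, 44] (size 6, min 21) -> median=18
Step 13: insert 39 -> lo=[4, 6, 7, 9, 13, 15, 21] (size 7, max 21) hi=[24, 29, 33, 35, 39, 44] (size 6, min 24) -> median=21
Step 14: insert 15 -> lo=[4, 6, 7, 9, 13, 15, 15] (size 7, max 15) hi=[21, 24, 29, 33, 35, 39, 44] (size 7, min 21) -> median=18

Answer: 18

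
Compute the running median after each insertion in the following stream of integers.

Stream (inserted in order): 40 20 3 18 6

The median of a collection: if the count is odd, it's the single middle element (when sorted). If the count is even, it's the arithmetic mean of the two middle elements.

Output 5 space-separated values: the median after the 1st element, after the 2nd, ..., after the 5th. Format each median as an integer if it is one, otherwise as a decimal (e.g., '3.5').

Answer: 40 30 20 19 18

Derivation:
Step 1: insert 40 -> lo=[40] (size 1, max 40) hi=[] (size 0) -> median=40
Step 2: insert 20 -> lo=[20] (size 1, max 20) hi=[40] (size 1, min 40) -> median=30
Step 3: insert 3 -> lo=[3, 20] (size 2, max 20) hi=[40] (size 1, min 40) -> median=20
Step 4: insert 18 -> lo=[3, 18] (size 2, max 18) hi=[20, 40] (size 2, min 20) -> median=19
Step 5: insert 6 -> lo=[3, 6, 18] (size 3, max 18) hi=[20, 40] (size 2, min 20) -> median=18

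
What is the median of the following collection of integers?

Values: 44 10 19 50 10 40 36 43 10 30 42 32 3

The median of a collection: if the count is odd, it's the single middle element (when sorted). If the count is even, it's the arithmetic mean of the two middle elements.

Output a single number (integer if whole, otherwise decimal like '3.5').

Answer: 32

Derivation:
Step 1: insert 44 -> lo=[44] (size 1, max 44) hi=[] (size 0) -> median=44
Step 2: insert 10 -> lo=[10] (size 1, max 10) hi=[44] (size 1, min 44) -> median=27
Step 3: insert 19 -> lo=[10, 19] (size 2, max 19) hi=[44] (size 1, min 44) -> median=19
Step 4: insert 50 -> lo=[10, 19] (size 2, max 19) hi=[44, 50] (size 2, min 44) -> median=31.5
Step 5: insert 10 -> lo=[10, 10, 19] (size 3, max 19) hi=[44, 50] (size 2, min 44) -> median=19
Step 6: insert 40 -> lo=[10, 10, 19] (size 3, max 19) hi=[40, 44, 50] (size 3, min 40) -> median=29.5
Step 7: insert 36 -> lo=[10, 10, 19, 36] (size 4, max 36) hi=[40, 44, 50] (size 3, min 40) -> median=36
Step 8: insert 43 -> lo=[10, 10, 19, 36] (size 4, max 36) hi=[40, 43, 44, 50] (size 4, min 40) -> median=38
Step 9: insert 10 -> lo=[10, 10, 10, 19, 36] (size 5, max 36) hi=[40, 43, 44, 50] (size 4, min 40) -> median=36
Step 10: insert 30 -> lo=[10, 10, 10, 19, 30] (size 5, max 30) hi=[36, 40, 43, 44, 50] (size 5, min 36) -> median=33
Step 11: insert 42 -> lo=[10, 10, 10, 19, 30, 36] (size 6, max 36) hi=[40, 42, 43, 44, 50] (size 5, min 40) -> median=36
Step 12: insert 32 -> lo=[10, 10, 10, 19, 30, 32] (size 6, max 32) hi=[36, 40, 42, 43, 44, 50] (size 6, min 36) -> median=34
Step 13: insert 3 -> lo=[3, 10, 10, 10, 19, 30, 32] (size 7, max 32) hi=[36, 40, 42, 43, 44, 50] (size 6, min 36) -> median=32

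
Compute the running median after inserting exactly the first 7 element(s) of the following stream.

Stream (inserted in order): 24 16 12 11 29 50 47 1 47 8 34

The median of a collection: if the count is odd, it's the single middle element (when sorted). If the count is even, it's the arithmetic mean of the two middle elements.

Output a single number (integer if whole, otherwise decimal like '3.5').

Answer: 24

Derivation:
Step 1: insert 24 -> lo=[24] (size 1, max 24) hi=[] (size 0) -> median=24
Step 2: insert 16 -> lo=[16] (size 1, max 16) hi=[24] (size 1, min 24) -> median=20
Step 3: insert 12 -> lo=[12, 16] (size 2, max 16) hi=[24] (size 1, min 24) -> median=16
Step 4: insert 11 -> lo=[11, 12] (size 2, max 12) hi=[16, 24] (size 2, min 16) -> median=14
Step 5: insert 29 -> lo=[11, 12, 16] (size 3, max 16) hi=[24, 29] (size 2, min 24) -> median=16
Step 6: insert 50 -> lo=[11, 12, 16] (size 3, max 16) hi=[24, 29, 50] (size 3, min 24) -> median=20
Step 7: insert 47 -> lo=[11, 12, 16, 24] (size 4, max 24) hi=[29, 47, 50] (size 3, min 29) -> median=24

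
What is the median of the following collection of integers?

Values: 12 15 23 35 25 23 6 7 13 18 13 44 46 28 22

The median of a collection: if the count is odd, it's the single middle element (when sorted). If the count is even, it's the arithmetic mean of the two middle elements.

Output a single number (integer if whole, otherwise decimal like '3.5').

Answer: 22

Derivation:
Step 1: insert 12 -> lo=[12] (size 1, max 12) hi=[] (size 0) -> median=12
Step 2: insert 15 -> lo=[12] (size 1, max 12) hi=[15] (size 1, min 15) -> median=13.5
Step 3: insert 23 -> lo=[12, 15] (size 2, max 15) hi=[23] (size 1, min 23) -> median=15
Step 4: insert 35 -> lo=[12, 15] (size 2, max 15) hi=[23, 35] (size 2, min 23) -> median=19
Step 5: insert 25 -> lo=[12, 15, 23] (size 3, max 23) hi=[25, 35] (size 2, min 25) -> median=23
Step 6: insert 23 -> lo=[12, 15, 23] (size 3, max 23) hi=[23, 25, 35] (size 3, min 23) -> median=23
Step 7: insert 6 -> lo=[6, 12, 15, 23] (size 4, max 23) hi=[23, 25, 35] (size 3, min 23) -> median=23
Step 8: insert 7 -> lo=[6, 7, 12, 15] (size 4, max 15) hi=[23, 23, 25, 35] (size 4, min 23) -> median=19
Step 9: insert 13 -> lo=[6, 7, 12, 13, 15] (size 5, max 15) hi=[23, 23, 25, 35] (size 4, min 23) -> median=15
Step 10: insert 18 -> lo=[6, 7, 12, 13, 15] (size 5, max 15) hi=[18, 23, 23, 25, 35] (size 5, min 18) -> median=16.5
Step 11: insert 13 -> lo=[6, 7, 12, 13, 13, 15] (size 6, max 15) hi=[18, 23, 23, 25, 35] (size 5, min 18) -> median=15
Step 12: insert 44 -> lo=[6, 7, 12, 13, 13, 15] (size 6, max 15) hi=[18, 23, 23, 25, 35, 44] (size 6, min 18) -> median=16.5
Step 13: insert 46 -> lo=[6, 7, 12, 13, 13, 15, 18] (size 7, max 18) hi=[23, 23, 25, 35, 44, 46] (size 6, min 23) -> median=18
Step 14: insert 28 -> lo=[6, 7, 12, 13, 13, 15, 18] (size 7, max 18) hi=[23, 23, 25, 28, 35, 44, 46] (size 7, min 23) -> median=20.5
Step 15: insert 22 -> lo=[6, 7, 12, 13, 13, 15, 18, 22] (size 8, max 22) hi=[23, 23, 25, 28, 35, 44, 46] (size 7, min 23) -> median=22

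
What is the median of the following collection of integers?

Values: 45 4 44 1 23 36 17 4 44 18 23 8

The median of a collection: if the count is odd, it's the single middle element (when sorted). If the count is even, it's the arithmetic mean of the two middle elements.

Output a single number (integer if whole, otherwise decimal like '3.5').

Step 1: insert 45 -> lo=[45] (size 1, max 45) hi=[] (size 0) -> median=45
Step 2: insert 4 -> lo=[4] (size 1, max 4) hi=[45] (size 1, min 45) -> median=24.5
Step 3: insert 44 -> lo=[4, 44] (size 2, max 44) hi=[45] (size 1, min 45) -> median=44
Step 4: insert 1 -> lo=[1, 4] (size 2, max 4) hi=[44, 45] (size 2, min 44) -> median=24
Step 5: insert 23 -> lo=[1, 4, 23] (size 3, max 23) hi=[44, 45] (size 2, min 44) -> median=23
Step 6: insert 36 -> lo=[1, 4, 23] (size 3, max 23) hi=[36, 44, 45] (size 3, min 36) -> median=29.5
Step 7: insert 17 -> lo=[1, 4, 17, 23] (size 4, max 23) hi=[36, 44, 45] (size 3, min 36) -> median=23
Step 8: insert 4 -> lo=[1, 4, 4, 17] (size 4, max 17) hi=[23, 36, 44, 45] (size 4, min 23) -> median=20
Step 9: insert 44 -> lo=[1, 4, 4, 17, 23] (size 5, max 23) hi=[36, 44, 44, 45] (size 4, min 36) -> median=23
Step 10: insert 18 -> lo=[1, 4, 4, 17, 18] (size 5, max 18) hi=[23, 36, 44, 44, 45] (size 5, min 23) -> median=20.5
Step 11: insert 23 -> lo=[1, 4, 4, 17, 18, 23] (size 6, max 23) hi=[23, 36, 44, 44, 45] (size 5, min 23) -> median=23
Step 12: insert 8 -> lo=[1, 4, 4, 8, 17, 18] (size 6, max 18) hi=[23, 23, 36, 44, 44, 45] (size 6, min 23) -> median=20.5

Answer: 20.5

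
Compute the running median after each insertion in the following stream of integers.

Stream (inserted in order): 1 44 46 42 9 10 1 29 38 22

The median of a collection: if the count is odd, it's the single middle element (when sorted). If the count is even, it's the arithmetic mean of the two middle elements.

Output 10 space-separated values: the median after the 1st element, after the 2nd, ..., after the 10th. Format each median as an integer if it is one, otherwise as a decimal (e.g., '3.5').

Answer: 1 22.5 44 43 42 26 10 19.5 29 25.5

Derivation:
Step 1: insert 1 -> lo=[1] (size 1, max 1) hi=[] (size 0) -> median=1
Step 2: insert 44 -> lo=[1] (size 1, max 1) hi=[44] (size 1, min 44) -> median=22.5
Step 3: insert 46 -> lo=[1, 44] (size 2, max 44) hi=[46] (size 1, min 46) -> median=44
Step 4: insert 42 -> lo=[1, 42] (size 2, max 42) hi=[44, 46] (size 2, min 44) -> median=43
Step 5: insert 9 -> lo=[1, 9, 42] (size 3, max 42) hi=[44, 46] (size 2, min 44) -> median=42
Step 6: insert 10 -> lo=[1, 9, 10] (size 3, max 10) hi=[42, 44, 46] (size 3, min 42) -> median=26
Step 7: insert 1 -> lo=[1, 1, 9, 10] (size 4, max 10) hi=[42, 44, 46] (size 3, min 42) -> median=10
Step 8: insert 29 -> lo=[1, 1, 9, 10] (size 4, max 10) hi=[29, 42, 44, 46] (size 4, min 29) -> median=19.5
Step 9: insert 38 -> lo=[1, 1, 9, 10, 29] (size 5, max 29) hi=[38, 42, 44, 46] (size 4, min 38) -> median=29
Step 10: insert 22 -> lo=[1, 1, 9, 10, 22] (size 5, max 22) hi=[29, 38, 42, 44, 46] (size 5, min 29) -> median=25.5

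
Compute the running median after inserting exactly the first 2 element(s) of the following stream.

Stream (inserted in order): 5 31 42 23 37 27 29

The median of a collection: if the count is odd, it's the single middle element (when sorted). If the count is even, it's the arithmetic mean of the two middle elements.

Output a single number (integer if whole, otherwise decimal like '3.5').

Answer: 18

Derivation:
Step 1: insert 5 -> lo=[5] (size 1, max 5) hi=[] (size 0) -> median=5
Step 2: insert 31 -> lo=[5] (size 1, max 5) hi=[31] (size 1, min 31) -> median=18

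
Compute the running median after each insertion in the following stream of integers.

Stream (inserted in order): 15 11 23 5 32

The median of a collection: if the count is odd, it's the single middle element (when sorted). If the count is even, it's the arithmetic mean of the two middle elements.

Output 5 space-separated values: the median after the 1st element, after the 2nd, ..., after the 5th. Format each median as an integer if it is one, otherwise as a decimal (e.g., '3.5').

Answer: 15 13 15 13 15

Derivation:
Step 1: insert 15 -> lo=[15] (size 1, max 15) hi=[] (size 0) -> median=15
Step 2: insert 11 -> lo=[11] (size 1, max 11) hi=[15] (size 1, min 15) -> median=13
Step 3: insert 23 -> lo=[11, 15] (size 2, max 15) hi=[23] (size 1, min 23) -> median=15
Step 4: insert 5 -> lo=[5, 11] (size 2, max 11) hi=[15, 23] (size 2, min 15) -> median=13
Step 5: insert 32 -> lo=[5, 11, 15] (size 3, max 15) hi=[23, 32] (size 2, min 23) -> median=15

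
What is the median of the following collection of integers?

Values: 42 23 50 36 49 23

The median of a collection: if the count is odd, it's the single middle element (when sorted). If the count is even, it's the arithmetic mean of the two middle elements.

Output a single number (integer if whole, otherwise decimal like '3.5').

Answer: 39

Derivation:
Step 1: insert 42 -> lo=[42] (size 1, max 42) hi=[] (size 0) -> median=42
Step 2: insert 23 -> lo=[23] (size 1, max 23) hi=[42] (size 1, min 42) -> median=32.5
Step 3: insert 50 -> lo=[23, 42] (size 2, max 42) hi=[50] (size 1, min 50) -> median=42
Step 4: insert 36 -> lo=[23, 36] (size 2, max 36) hi=[42, 50] (size 2, min 42) -> median=39
Step 5: insert 49 -> lo=[23, 36, 42] (size 3, max 42) hi=[49, 50] (size 2, min 49) -> median=42
Step 6: insert 23 -> lo=[23, 23, 36] (size 3, max 36) hi=[42, 49, 50] (size 3, min 42) -> median=39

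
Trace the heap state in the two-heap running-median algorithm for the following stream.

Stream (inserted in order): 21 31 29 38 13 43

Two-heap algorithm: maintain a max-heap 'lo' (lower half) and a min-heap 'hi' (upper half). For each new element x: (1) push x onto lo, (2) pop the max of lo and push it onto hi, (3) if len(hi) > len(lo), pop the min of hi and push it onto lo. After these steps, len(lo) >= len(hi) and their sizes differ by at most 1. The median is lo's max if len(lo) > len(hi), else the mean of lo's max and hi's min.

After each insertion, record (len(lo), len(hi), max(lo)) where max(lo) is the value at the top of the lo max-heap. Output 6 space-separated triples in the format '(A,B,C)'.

Step 1: insert 21 -> lo=[21] hi=[] -> (len(lo)=1, len(hi)=0, max(lo)=21)
Step 2: insert 31 -> lo=[21] hi=[31] -> (len(lo)=1, len(hi)=1, max(lo)=21)
Step 3: insert 29 -> lo=[21, 29] hi=[31] -> (len(lo)=2, len(hi)=1, max(lo)=29)
Step 4: insert 38 -> lo=[21, 29] hi=[31, 38] -> (len(lo)=2, len(hi)=2, max(lo)=29)
Step 5: insert 13 -> lo=[13, 21, 29] hi=[31, 38] -> (len(lo)=3, len(hi)=2, max(lo)=29)
Step 6: insert 43 -> lo=[13, 21, 29] hi=[31, 38, 43] -> (len(lo)=3, len(hi)=3, max(lo)=29)

Answer: (1,0,21) (1,1,21) (2,1,29) (2,2,29) (3,2,29) (3,3,29)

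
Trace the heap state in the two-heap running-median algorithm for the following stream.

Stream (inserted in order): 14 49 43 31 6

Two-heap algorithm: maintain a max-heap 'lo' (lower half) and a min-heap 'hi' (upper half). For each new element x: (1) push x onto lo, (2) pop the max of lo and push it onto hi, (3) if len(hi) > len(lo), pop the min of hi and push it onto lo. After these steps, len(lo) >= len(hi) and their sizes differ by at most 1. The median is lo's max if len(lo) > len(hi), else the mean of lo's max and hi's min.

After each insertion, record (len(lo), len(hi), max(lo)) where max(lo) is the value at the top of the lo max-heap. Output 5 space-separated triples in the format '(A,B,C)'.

Answer: (1,0,14) (1,1,14) (2,1,43) (2,2,31) (3,2,31)

Derivation:
Step 1: insert 14 -> lo=[14] hi=[] -> (len(lo)=1, len(hi)=0, max(lo)=14)
Step 2: insert 49 -> lo=[14] hi=[49] -> (len(lo)=1, len(hi)=1, max(lo)=14)
Step 3: insert 43 -> lo=[14, 43] hi=[49] -> (len(lo)=2, len(hi)=1, max(lo)=43)
Step 4: insert 31 -> lo=[14, 31] hi=[43, 49] -> (len(lo)=2, len(hi)=2, max(lo)=31)
Step 5: insert 6 -> lo=[6, 14, 31] hi=[43, 49] -> (len(lo)=3, len(hi)=2, max(lo)=31)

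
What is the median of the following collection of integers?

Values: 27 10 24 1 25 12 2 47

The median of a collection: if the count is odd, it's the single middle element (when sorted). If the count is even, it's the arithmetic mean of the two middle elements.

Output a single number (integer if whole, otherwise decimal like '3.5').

Answer: 18

Derivation:
Step 1: insert 27 -> lo=[27] (size 1, max 27) hi=[] (size 0) -> median=27
Step 2: insert 10 -> lo=[10] (size 1, max 10) hi=[27] (size 1, min 27) -> median=18.5
Step 3: insert 24 -> lo=[10, 24] (size 2, max 24) hi=[27] (size 1, min 27) -> median=24
Step 4: insert 1 -> lo=[1, 10] (size 2, max 10) hi=[24, 27] (size 2, min 24) -> median=17
Step 5: insert 25 -> lo=[1, 10, 24] (size 3, max 24) hi=[25, 27] (size 2, min 25) -> median=24
Step 6: insert 12 -> lo=[1, 10, 12] (size 3, max 12) hi=[24, 25, 27] (size 3, min 24) -> median=18
Step 7: insert 2 -> lo=[1, 2, 10, 12] (size 4, max 12) hi=[24, 25, 27] (size 3, min 24) -> median=12
Step 8: insert 47 -> lo=[1, 2, 10, 12] (size 4, max 12) hi=[24, 25, 27, 47] (size 4, min 24) -> median=18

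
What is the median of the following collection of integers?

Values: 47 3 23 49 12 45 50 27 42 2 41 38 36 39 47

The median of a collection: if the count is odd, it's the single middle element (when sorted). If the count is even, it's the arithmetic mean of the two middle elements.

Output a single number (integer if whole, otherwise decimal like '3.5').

Answer: 39

Derivation:
Step 1: insert 47 -> lo=[47] (size 1, max 47) hi=[] (size 0) -> median=47
Step 2: insert 3 -> lo=[3] (size 1, max 3) hi=[47] (size 1, min 47) -> median=25
Step 3: insert 23 -> lo=[3, 23] (size 2, max 23) hi=[47] (size 1, min 47) -> median=23
Step 4: insert 49 -> lo=[3, 23] (size 2, max 23) hi=[47, 49] (size 2, min 47) -> median=35
Step 5: insert 12 -> lo=[3, 12, 23] (size 3, max 23) hi=[47, 49] (size 2, min 47) -> median=23
Step 6: insert 45 -> lo=[3, 12, 23] (size 3, max 23) hi=[45, 47, 49] (size 3, min 45) -> median=34
Step 7: insert 50 -> lo=[3, 12, 23, 45] (size 4, max 45) hi=[47, 49, 50] (size 3, min 47) -> median=45
Step 8: insert 27 -> lo=[3, 12, 23, 27] (size 4, max 27) hi=[45, 47, 49, 50] (size 4, min 45) -> median=36
Step 9: insert 42 -> lo=[3, 12, 23, 27, 42] (size 5, max 42) hi=[45, 47, 49, 50] (size 4, min 45) -> median=42
Step 10: insert 2 -> lo=[2, 3, 12, 23, 27] (size 5, max 27) hi=[42, 45, 47, 49, 50] (size 5, min 42) -> median=34.5
Step 11: insert 41 -> lo=[2, 3, 12, 23, 27, 41] (size 6, max 41) hi=[42, 45, 47, 49, 50] (size 5, min 42) -> median=41
Step 12: insert 38 -> lo=[2, 3, 12, 23, 27, 38] (size 6, max 38) hi=[41, 42, 45, 47, 49, 50] (size 6, min 41) -> median=39.5
Step 13: insert 36 -> lo=[2, 3, 12, 23, 27, 36, 38] (size 7, max 38) hi=[41, 42, 45, 47, 49, 50] (size 6, min 41) -> median=38
Step 14: insert 39 -> lo=[2, 3, 12, 23, 27, 36, 38] (size 7, max 38) hi=[39, 41, 42, 45, 47, 49, 50] (size 7, min 39) -> median=38.5
Step 15: insert 47 -> lo=[2, 3, 12, 23, 27, 36, 38, 39] (size 8, max 39) hi=[41, 42, 45, 47, 47, 49, 50] (size 7, min 41) -> median=39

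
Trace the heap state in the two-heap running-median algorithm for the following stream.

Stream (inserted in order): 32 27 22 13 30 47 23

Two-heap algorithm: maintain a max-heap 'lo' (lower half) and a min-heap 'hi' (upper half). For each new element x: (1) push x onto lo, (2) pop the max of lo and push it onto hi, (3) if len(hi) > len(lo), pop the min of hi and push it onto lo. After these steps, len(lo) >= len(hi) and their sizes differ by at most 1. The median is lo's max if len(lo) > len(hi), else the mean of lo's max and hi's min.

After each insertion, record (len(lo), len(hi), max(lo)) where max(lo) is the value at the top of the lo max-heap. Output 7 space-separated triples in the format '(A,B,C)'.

Answer: (1,0,32) (1,1,27) (2,1,27) (2,2,22) (3,2,27) (3,3,27) (4,3,27)

Derivation:
Step 1: insert 32 -> lo=[32] hi=[] -> (len(lo)=1, len(hi)=0, max(lo)=32)
Step 2: insert 27 -> lo=[27] hi=[32] -> (len(lo)=1, len(hi)=1, max(lo)=27)
Step 3: insert 22 -> lo=[22, 27] hi=[32] -> (len(lo)=2, len(hi)=1, max(lo)=27)
Step 4: insert 13 -> lo=[13, 22] hi=[27, 32] -> (len(lo)=2, len(hi)=2, max(lo)=22)
Step 5: insert 30 -> lo=[13, 22, 27] hi=[30, 32] -> (len(lo)=3, len(hi)=2, max(lo)=27)
Step 6: insert 47 -> lo=[13, 22, 27] hi=[30, 32, 47] -> (len(lo)=3, len(hi)=3, max(lo)=27)
Step 7: insert 23 -> lo=[13, 22, 23, 27] hi=[30, 32, 47] -> (len(lo)=4, len(hi)=3, max(lo)=27)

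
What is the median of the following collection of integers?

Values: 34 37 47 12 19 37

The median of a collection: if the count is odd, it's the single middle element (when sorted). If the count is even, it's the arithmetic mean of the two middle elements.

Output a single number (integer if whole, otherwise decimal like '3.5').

Step 1: insert 34 -> lo=[34] (size 1, max 34) hi=[] (size 0) -> median=34
Step 2: insert 37 -> lo=[34] (size 1, max 34) hi=[37] (size 1, min 37) -> median=35.5
Step 3: insert 47 -> lo=[34, 37] (size 2, max 37) hi=[47] (size 1, min 47) -> median=37
Step 4: insert 12 -> lo=[12, 34] (size 2, max 34) hi=[37, 47] (size 2, min 37) -> median=35.5
Step 5: insert 19 -> lo=[12, 19, 34] (size 3, max 34) hi=[37, 47] (size 2, min 37) -> median=34
Step 6: insert 37 -> lo=[12, 19, 34] (size 3, max 34) hi=[37, 37, 47] (size 3, min 37) -> median=35.5

Answer: 35.5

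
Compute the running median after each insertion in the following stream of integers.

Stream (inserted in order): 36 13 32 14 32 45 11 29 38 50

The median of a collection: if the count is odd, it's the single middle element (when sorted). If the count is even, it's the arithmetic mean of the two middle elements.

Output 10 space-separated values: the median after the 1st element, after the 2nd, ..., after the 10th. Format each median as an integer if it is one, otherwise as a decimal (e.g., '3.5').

Answer: 36 24.5 32 23 32 32 32 30.5 32 32

Derivation:
Step 1: insert 36 -> lo=[36] (size 1, max 36) hi=[] (size 0) -> median=36
Step 2: insert 13 -> lo=[13] (size 1, max 13) hi=[36] (size 1, min 36) -> median=24.5
Step 3: insert 32 -> lo=[13, 32] (size 2, max 32) hi=[36] (size 1, min 36) -> median=32
Step 4: insert 14 -> lo=[13, 14] (size 2, max 14) hi=[32, 36] (size 2, min 32) -> median=23
Step 5: insert 32 -> lo=[13, 14, 32] (size 3, max 32) hi=[32, 36] (size 2, min 32) -> median=32
Step 6: insert 45 -> lo=[13, 14, 32] (size 3, max 32) hi=[32, 36, 45] (size 3, min 32) -> median=32
Step 7: insert 11 -> lo=[11, 13, 14, 32] (size 4, max 32) hi=[32, 36, 45] (size 3, min 32) -> median=32
Step 8: insert 29 -> lo=[11, 13, 14, 29] (size 4, max 29) hi=[32, 32, 36, 45] (size 4, min 32) -> median=30.5
Step 9: insert 38 -> lo=[11, 13, 14, 29, 32] (size 5, max 32) hi=[32, 36, 38, 45] (size 4, min 32) -> median=32
Step 10: insert 50 -> lo=[11, 13, 14, 29, 32] (size 5, max 32) hi=[32, 36, 38, 45, 50] (size 5, min 32) -> median=32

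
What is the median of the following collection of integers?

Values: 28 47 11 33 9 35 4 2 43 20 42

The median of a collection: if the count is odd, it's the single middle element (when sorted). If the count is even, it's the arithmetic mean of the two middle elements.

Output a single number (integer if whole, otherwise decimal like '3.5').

Answer: 28

Derivation:
Step 1: insert 28 -> lo=[28] (size 1, max 28) hi=[] (size 0) -> median=28
Step 2: insert 47 -> lo=[28] (size 1, max 28) hi=[47] (size 1, min 47) -> median=37.5
Step 3: insert 11 -> lo=[11, 28] (size 2, max 28) hi=[47] (size 1, min 47) -> median=28
Step 4: insert 33 -> lo=[11, 28] (size 2, max 28) hi=[33, 47] (size 2, min 33) -> median=30.5
Step 5: insert 9 -> lo=[9, 11, 28] (size 3, max 28) hi=[33, 47] (size 2, min 33) -> median=28
Step 6: insert 35 -> lo=[9, 11, 28] (size 3, max 28) hi=[33, 35, 47] (size 3, min 33) -> median=30.5
Step 7: insert 4 -> lo=[4, 9, 11, 28] (size 4, max 28) hi=[33, 35, 47] (size 3, min 33) -> median=28
Step 8: insert 2 -> lo=[2, 4, 9, 11] (size 4, max 11) hi=[28, 33, 35, 47] (size 4, min 28) -> median=19.5
Step 9: insert 43 -> lo=[2, 4, 9, 11, 28] (size 5, max 28) hi=[33, 35, 43, 47] (size 4, min 33) -> median=28
Step 10: insert 20 -> lo=[2, 4, 9, 11, 20] (size 5, max 20) hi=[28, 33, 35, 43, 47] (size 5, min 28) -> median=24
Step 11: insert 42 -> lo=[2, 4, 9, 11, 20, 28] (size 6, max 28) hi=[33, 35, 42, 43, 47] (size 5, min 33) -> median=28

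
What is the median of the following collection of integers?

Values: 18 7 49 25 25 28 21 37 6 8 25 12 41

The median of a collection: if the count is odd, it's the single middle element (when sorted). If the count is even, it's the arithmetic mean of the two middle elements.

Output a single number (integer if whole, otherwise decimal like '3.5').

Step 1: insert 18 -> lo=[18] (size 1, max 18) hi=[] (size 0) -> median=18
Step 2: insert 7 -> lo=[7] (size 1, max 7) hi=[18] (size 1, min 18) -> median=12.5
Step 3: insert 49 -> lo=[7, 18] (size 2, max 18) hi=[49] (size 1, min 49) -> median=18
Step 4: insert 25 -> lo=[7, 18] (size 2, max 18) hi=[25, 49] (size 2, min 25) -> median=21.5
Step 5: insert 25 -> lo=[7, 18, 25] (size 3, max 25) hi=[25, 49] (size 2, min 25) -> median=25
Step 6: insert 28 -> lo=[7, 18, 25] (size 3, max 25) hi=[25, 28, 49] (size 3, min 25) -> median=25
Step 7: insert 21 -> lo=[7, 18, 21, 25] (size 4, max 25) hi=[25, 28, 49] (size 3, min 25) -> median=25
Step 8: insert 37 -> lo=[7, 18, 21, 25] (size 4, max 25) hi=[25, 28, 37, 49] (size 4, min 25) -> median=25
Step 9: insert 6 -> lo=[6, 7, 18, 21, 25] (size 5, max 25) hi=[25, 28, 37, 49] (size 4, min 25) -> median=25
Step 10: insert 8 -> lo=[6, 7, 8, 18, 21] (size 5, max 21) hi=[25, 25, 28, 37, 49] (size 5, min 25) -> median=23
Step 11: insert 25 -> lo=[6, 7, 8, 18, 21, 25] (size 6, max 25) hi=[25, 25, 28, 37, 49] (size 5, min 25) -> median=25
Step 12: insert 12 -> lo=[6, 7, 8, 12, 18, 21] (size 6, max 21) hi=[25, 25, 25, 28, 37, 49] (size 6, min 25) -> median=23
Step 13: insert 41 -> lo=[6, 7, 8, 12, 18, 21, 25] (size 7, max 25) hi=[25, 25, 28, 37, 41, 49] (size 6, min 25) -> median=25

Answer: 25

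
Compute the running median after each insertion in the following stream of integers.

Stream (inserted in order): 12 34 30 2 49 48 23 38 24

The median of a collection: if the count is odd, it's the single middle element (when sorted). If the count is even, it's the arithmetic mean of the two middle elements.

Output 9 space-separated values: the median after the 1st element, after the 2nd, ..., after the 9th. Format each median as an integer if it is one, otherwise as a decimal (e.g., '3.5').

Step 1: insert 12 -> lo=[12] (size 1, max 12) hi=[] (size 0) -> median=12
Step 2: insert 34 -> lo=[12] (size 1, max 12) hi=[34] (size 1, min 34) -> median=23
Step 3: insert 30 -> lo=[12, 30] (size 2, max 30) hi=[34] (size 1, min 34) -> median=30
Step 4: insert 2 -> lo=[2, 12] (size 2, max 12) hi=[30, 34] (size 2, min 30) -> median=21
Step 5: insert 49 -> lo=[2, 12, 30] (size 3, max 30) hi=[34, 49] (size 2, min 34) -> median=30
Step 6: insert 48 -> lo=[2, 12, 30] (size 3, max 30) hi=[34, 48, 49] (size 3, min 34) -> median=32
Step 7: insert 23 -> lo=[2, 12, 23, 30] (size 4, max 30) hi=[34, 48, 49] (size 3, min 34) -> median=30
Step 8: insert 38 -> lo=[2, 12, 23, 30] (size 4, max 30) hi=[34, 38, 48, 49] (size 4, min 34) -> median=32
Step 9: insert 24 -> lo=[2, 12, 23, 24, 30] (size 5, max 30) hi=[34, 38, 48, 49] (size 4, min 34) -> median=30

Answer: 12 23 30 21 30 32 30 32 30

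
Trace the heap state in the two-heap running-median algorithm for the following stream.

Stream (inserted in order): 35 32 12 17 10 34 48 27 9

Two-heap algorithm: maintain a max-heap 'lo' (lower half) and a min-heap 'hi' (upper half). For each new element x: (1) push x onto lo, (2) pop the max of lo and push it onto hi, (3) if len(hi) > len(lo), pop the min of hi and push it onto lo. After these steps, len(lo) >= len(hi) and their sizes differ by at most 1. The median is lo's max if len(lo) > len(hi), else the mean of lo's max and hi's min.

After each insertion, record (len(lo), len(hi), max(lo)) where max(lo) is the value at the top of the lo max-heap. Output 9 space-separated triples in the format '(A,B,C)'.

Step 1: insert 35 -> lo=[35] hi=[] -> (len(lo)=1, len(hi)=0, max(lo)=35)
Step 2: insert 32 -> lo=[32] hi=[35] -> (len(lo)=1, len(hi)=1, max(lo)=32)
Step 3: insert 12 -> lo=[12, 32] hi=[35] -> (len(lo)=2, len(hi)=1, max(lo)=32)
Step 4: insert 17 -> lo=[12, 17] hi=[32, 35] -> (len(lo)=2, len(hi)=2, max(lo)=17)
Step 5: insert 10 -> lo=[10, 12, 17] hi=[32, 35] -> (len(lo)=3, len(hi)=2, max(lo)=17)
Step 6: insert 34 -> lo=[10, 12, 17] hi=[32, 34, 35] -> (len(lo)=3, len(hi)=3, max(lo)=17)
Step 7: insert 48 -> lo=[10, 12, 17, 32] hi=[34, 35, 48] -> (len(lo)=4, len(hi)=3, max(lo)=32)
Step 8: insert 27 -> lo=[10, 12, 17, 27] hi=[32, 34, 35, 48] -> (len(lo)=4, len(hi)=4, max(lo)=27)
Step 9: insert 9 -> lo=[9, 10, 12, 17, 27] hi=[32, 34, 35, 48] -> (len(lo)=5, len(hi)=4, max(lo)=27)

Answer: (1,0,35) (1,1,32) (2,1,32) (2,2,17) (3,2,17) (3,3,17) (4,3,32) (4,4,27) (5,4,27)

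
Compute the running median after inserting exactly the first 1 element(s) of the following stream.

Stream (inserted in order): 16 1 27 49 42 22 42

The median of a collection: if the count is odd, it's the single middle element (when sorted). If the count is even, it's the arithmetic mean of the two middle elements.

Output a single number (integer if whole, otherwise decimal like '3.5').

Answer: 16

Derivation:
Step 1: insert 16 -> lo=[16] (size 1, max 16) hi=[] (size 0) -> median=16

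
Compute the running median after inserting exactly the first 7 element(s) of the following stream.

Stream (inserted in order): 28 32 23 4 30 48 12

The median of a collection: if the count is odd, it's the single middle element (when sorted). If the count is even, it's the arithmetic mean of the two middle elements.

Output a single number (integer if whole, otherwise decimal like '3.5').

Step 1: insert 28 -> lo=[28] (size 1, max 28) hi=[] (size 0) -> median=28
Step 2: insert 32 -> lo=[28] (size 1, max 28) hi=[32] (size 1, min 32) -> median=30
Step 3: insert 23 -> lo=[23, 28] (size 2, max 28) hi=[32] (size 1, min 32) -> median=28
Step 4: insert 4 -> lo=[4, 23] (size 2, max 23) hi=[28, 32] (size 2, min 28) -> median=25.5
Step 5: insert 30 -> lo=[4, 23, 28] (size 3, max 28) hi=[30, 32] (size 2, min 30) -> median=28
Step 6: insert 48 -> lo=[4, 23, 28] (size 3, max 28) hi=[30, 32, 48] (size 3, min 30) -> median=29
Step 7: insert 12 -> lo=[4, 12, 23, 28] (size 4, max 28) hi=[30, 32, 48] (size 3, min 30) -> median=28

Answer: 28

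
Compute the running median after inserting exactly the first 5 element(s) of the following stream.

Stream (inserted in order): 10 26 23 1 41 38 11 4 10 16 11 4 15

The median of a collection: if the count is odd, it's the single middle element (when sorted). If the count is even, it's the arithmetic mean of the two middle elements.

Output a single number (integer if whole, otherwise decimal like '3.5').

Answer: 23

Derivation:
Step 1: insert 10 -> lo=[10] (size 1, max 10) hi=[] (size 0) -> median=10
Step 2: insert 26 -> lo=[10] (size 1, max 10) hi=[26] (size 1, min 26) -> median=18
Step 3: insert 23 -> lo=[10, 23] (size 2, max 23) hi=[26] (size 1, min 26) -> median=23
Step 4: insert 1 -> lo=[1, 10] (size 2, max 10) hi=[23, 26] (size 2, min 23) -> median=16.5
Step 5: insert 41 -> lo=[1, 10, 23] (size 3, max 23) hi=[26, 41] (size 2, min 26) -> median=23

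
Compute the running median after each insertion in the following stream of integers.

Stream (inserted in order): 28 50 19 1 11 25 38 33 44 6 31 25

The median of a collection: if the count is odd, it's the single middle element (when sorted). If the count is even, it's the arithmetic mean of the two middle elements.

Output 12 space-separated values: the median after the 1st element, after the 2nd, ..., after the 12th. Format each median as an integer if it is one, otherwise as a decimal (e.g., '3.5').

Answer: 28 39 28 23.5 19 22 25 26.5 28 26.5 28 26.5

Derivation:
Step 1: insert 28 -> lo=[28] (size 1, max 28) hi=[] (size 0) -> median=28
Step 2: insert 50 -> lo=[28] (size 1, max 28) hi=[50] (size 1, min 50) -> median=39
Step 3: insert 19 -> lo=[19, 28] (size 2, max 28) hi=[50] (size 1, min 50) -> median=28
Step 4: insert 1 -> lo=[1, 19] (size 2, max 19) hi=[28, 50] (size 2, min 28) -> median=23.5
Step 5: insert 11 -> lo=[1, 11, 19] (size 3, max 19) hi=[28, 50] (size 2, min 28) -> median=19
Step 6: insert 25 -> lo=[1, 11, 19] (size 3, max 19) hi=[25, 28, 50] (size 3, min 25) -> median=22
Step 7: insert 38 -> lo=[1, 11, 19, 25] (size 4, max 25) hi=[28, 38, 50] (size 3, min 28) -> median=25
Step 8: insert 33 -> lo=[1, 11, 19, 25] (size 4, max 25) hi=[28, 33, 38, 50] (size 4, min 28) -> median=26.5
Step 9: insert 44 -> lo=[1, 11, 19, 25, 28] (size 5, max 28) hi=[33, 38, 44, 50] (size 4, min 33) -> median=28
Step 10: insert 6 -> lo=[1, 6, 11, 19, 25] (size 5, max 25) hi=[28, 33, 38, 44, 50] (size 5, min 28) -> median=26.5
Step 11: insert 31 -> lo=[1, 6, 11, 19, 25, 28] (size 6, max 28) hi=[31, 33, 38, 44, 50] (size 5, min 31) -> median=28
Step 12: insert 25 -> lo=[1, 6, 11, 19, 25, 25] (size 6, max 25) hi=[28, 31, 33, 38, 44, 50] (size 6, min 28) -> median=26.5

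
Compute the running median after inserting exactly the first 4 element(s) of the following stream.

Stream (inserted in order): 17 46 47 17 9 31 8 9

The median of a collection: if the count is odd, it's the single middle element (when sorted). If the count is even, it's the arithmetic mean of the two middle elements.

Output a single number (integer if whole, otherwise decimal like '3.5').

Step 1: insert 17 -> lo=[17] (size 1, max 17) hi=[] (size 0) -> median=17
Step 2: insert 46 -> lo=[17] (size 1, max 17) hi=[46] (size 1, min 46) -> median=31.5
Step 3: insert 47 -> lo=[17, 46] (size 2, max 46) hi=[47] (size 1, min 47) -> median=46
Step 4: insert 17 -> lo=[17, 17] (size 2, max 17) hi=[46, 47] (size 2, min 46) -> median=31.5

Answer: 31.5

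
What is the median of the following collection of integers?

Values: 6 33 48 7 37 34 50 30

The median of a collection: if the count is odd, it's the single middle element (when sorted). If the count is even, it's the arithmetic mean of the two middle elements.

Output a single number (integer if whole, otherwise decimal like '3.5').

Answer: 33.5

Derivation:
Step 1: insert 6 -> lo=[6] (size 1, max 6) hi=[] (size 0) -> median=6
Step 2: insert 33 -> lo=[6] (size 1, max 6) hi=[33] (size 1, min 33) -> median=19.5
Step 3: insert 48 -> lo=[6, 33] (size 2, max 33) hi=[48] (size 1, min 48) -> median=33
Step 4: insert 7 -> lo=[6, 7] (size 2, max 7) hi=[33, 48] (size 2, min 33) -> median=20
Step 5: insert 37 -> lo=[6, 7, 33] (size 3, max 33) hi=[37, 48] (size 2, min 37) -> median=33
Step 6: insert 34 -> lo=[6, 7, 33] (size 3, max 33) hi=[34, 37, 48] (size 3, min 34) -> median=33.5
Step 7: insert 50 -> lo=[6, 7, 33, 34] (size 4, max 34) hi=[37, 48, 50] (size 3, min 37) -> median=34
Step 8: insert 30 -> lo=[6, 7, 30, 33] (size 4, max 33) hi=[34, 37, 48, 50] (size 4, min 34) -> median=33.5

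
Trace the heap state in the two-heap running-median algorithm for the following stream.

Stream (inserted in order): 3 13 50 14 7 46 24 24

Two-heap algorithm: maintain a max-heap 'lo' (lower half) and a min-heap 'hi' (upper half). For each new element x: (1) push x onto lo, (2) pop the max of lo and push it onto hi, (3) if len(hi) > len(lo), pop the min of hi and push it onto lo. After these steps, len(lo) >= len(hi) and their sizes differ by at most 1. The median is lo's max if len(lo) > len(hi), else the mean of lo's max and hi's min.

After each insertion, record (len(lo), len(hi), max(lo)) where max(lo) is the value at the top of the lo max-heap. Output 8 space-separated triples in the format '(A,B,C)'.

Answer: (1,0,3) (1,1,3) (2,1,13) (2,2,13) (3,2,13) (3,3,13) (4,3,14) (4,4,14)

Derivation:
Step 1: insert 3 -> lo=[3] hi=[] -> (len(lo)=1, len(hi)=0, max(lo)=3)
Step 2: insert 13 -> lo=[3] hi=[13] -> (len(lo)=1, len(hi)=1, max(lo)=3)
Step 3: insert 50 -> lo=[3, 13] hi=[50] -> (len(lo)=2, len(hi)=1, max(lo)=13)
Step 4: insert 14 -> lo=[3, 13] hi=[14, 50] -> (len(lo)=2, len(hi)=2, max(lo)=13)
Step 5: insert 7 -> lo=[3, 7, 13] hi=[14, 50] -> (len(lo)=3, len(hi)=2, max(lo)=13)
Step 6: insert 46 -> lo=[3, 7, 13] hi=[14, 46, 50] -> (len(lo)=3, len(hi)=3, max(lo)=13)
Step 7: insert 24 -> lo=[3, 7, 13, 14] hi=[24, 46, 50] -> (len(lo)=4, len(hi)=3, max(lo)=14)
Step 8: insert 24 -> lo=[3, 7, 13, 14] hi=[24, 24, 46, 50] -> (len(lo)=4, len(hi)=4, max(lo)=14)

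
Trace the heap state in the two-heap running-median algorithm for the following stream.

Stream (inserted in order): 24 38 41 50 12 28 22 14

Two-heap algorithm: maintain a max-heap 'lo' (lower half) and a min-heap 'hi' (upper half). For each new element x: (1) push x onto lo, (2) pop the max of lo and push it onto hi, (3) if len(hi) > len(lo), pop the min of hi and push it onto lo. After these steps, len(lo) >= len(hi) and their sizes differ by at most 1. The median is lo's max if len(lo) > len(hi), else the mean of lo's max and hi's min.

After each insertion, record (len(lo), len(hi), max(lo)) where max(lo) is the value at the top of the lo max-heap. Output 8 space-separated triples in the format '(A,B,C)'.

Step 1: insert 24 -> lo=[24] hi=[] -> (len(lo)=1, len(hi)=0, max(lo)=24)
Step 2: insert 38 -> lo=[24] hi=[38] -> (len(lo)=1, len(hi)=1, max(lo)=24)
Step 3: insert 41 -> lo=[24, 38] hi=[41] -> (len(lo)=2, len(hi)=1, max(lo)=38)
Step 4: insert 50 -> lo=[24, 38] hi=[41, 50] -> (len(lo)=2, len(hi)=2, max(lo)=38)
Step 5: insert 12 -> lo=[12, 24, 38] hi=[41, 50] -> (len(lo)=3, len(hi)=2, max(lo)=38)
Step 6: insert 28 -> lo=[12, 24, 28] hi=[38, 41, 50] -> (len(lo)=3, len(hi)=3, max(lo)=28)
Step 7: insert 22 -> lo=[12, 22, 24, 28] hi=[38, 41, 50] -> (len(lo)=4, len(hi)=3, max(lo)=28)
Step 8: insert 14 -> lo=[12, 14, 22, 24] hi=[28, 38, 41, 50] -> (len(lo)=4, len(hi)=4, max(lo)=24)

Answer: (1,0,24) (1,1,24) (2,1,38) (2,2,38) (3,2,38) (3,3,28) (4,3,28) (4,4,24)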